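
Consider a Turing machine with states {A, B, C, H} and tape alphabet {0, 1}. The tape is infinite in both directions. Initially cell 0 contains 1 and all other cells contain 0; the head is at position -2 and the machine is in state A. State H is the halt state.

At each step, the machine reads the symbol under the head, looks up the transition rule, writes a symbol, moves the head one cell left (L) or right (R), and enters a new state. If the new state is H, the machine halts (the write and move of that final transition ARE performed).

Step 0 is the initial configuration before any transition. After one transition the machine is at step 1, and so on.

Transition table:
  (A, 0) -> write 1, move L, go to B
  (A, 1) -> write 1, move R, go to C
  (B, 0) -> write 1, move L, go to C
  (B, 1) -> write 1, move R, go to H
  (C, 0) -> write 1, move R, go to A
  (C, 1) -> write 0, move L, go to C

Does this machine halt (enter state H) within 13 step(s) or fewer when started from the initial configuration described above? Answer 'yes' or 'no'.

Step 1: in state A at pos -2, read 0 -> (A,0)->write 1,move L,goto B. Now: state=B, head=-3, tape[-4..1]=001010 (head:  ^)
Step 2: in state B at pos -3, read 0 -> (B,0)->write 1,move L,goto C. Now: state=C, head=-4, tape[-5..1]=0011010 (head:  ^)
Step 3: in state C at pos -4, read 0 -> (C,0)->write 1,move R,goto A. Now: state=A, head=-3, tape[-5..1]=0111010 (head:   ^)
Step 4: in state A at pos -3, read 1 -> (A,1)->write 1,move R,goto C. Now: state=C, head=-2, tape[-5..1]=0111010 (head:    ^)
Step 5: in state C at pos -2, read 1 -> (C,1)->write 0,move L,goto C. Now: state=C, head=-3, tape[-5..1]=0110010 (head:   ^)
Step 6: in state C at pos -3, read 1 -> (C,1)->write 0,move L,goto C. Now: state=C, head=-4, tape[-5..1]=0100010 (head:  ^)
Step 7: in state C at pos -4, read 1 -> (C,1)->write 0,move L,goto C. Now: state=C, head=-5, tape[-6..1]=00000010 (head:  ^)
Step 8: in state C at pos -5, read 0 -> (C,0)->write 1,move R,goto A. Now: state=A, head=-4, tape[-6..1]=01000010 (head:   ^)
Step 9: in state A at pos -4, read 0 -> (A,0)->write 1,move L,goto B. Now: state=B, head=-5, tape[-6..1]=01100010 (head:  ^)
Step 10: in state B at pos -5, read 1 -> (B,1)->write 1,move R,goto H. Now: state=H, head=-4, tape[-6..1]=01100010 (head:   ^)
State H reached at step 10; 10 <= 13 -> yes

Answer: yes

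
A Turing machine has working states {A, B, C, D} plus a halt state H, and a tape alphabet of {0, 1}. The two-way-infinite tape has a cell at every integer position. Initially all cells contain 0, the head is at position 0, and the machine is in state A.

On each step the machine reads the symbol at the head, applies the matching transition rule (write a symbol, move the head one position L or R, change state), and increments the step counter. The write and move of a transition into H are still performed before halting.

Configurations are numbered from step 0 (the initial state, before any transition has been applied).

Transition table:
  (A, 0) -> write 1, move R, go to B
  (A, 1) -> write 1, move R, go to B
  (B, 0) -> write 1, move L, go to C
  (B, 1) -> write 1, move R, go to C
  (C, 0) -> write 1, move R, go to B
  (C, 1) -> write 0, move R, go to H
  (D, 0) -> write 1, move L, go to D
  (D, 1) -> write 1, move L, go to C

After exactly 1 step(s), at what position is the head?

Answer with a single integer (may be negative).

Step 1: in state A at pos 0, read 0 -> (A,0)->write 1,move R,goto B. Now: state=B, head=1, tape[-1..2]=0100 (head:   ^)

Answer: 1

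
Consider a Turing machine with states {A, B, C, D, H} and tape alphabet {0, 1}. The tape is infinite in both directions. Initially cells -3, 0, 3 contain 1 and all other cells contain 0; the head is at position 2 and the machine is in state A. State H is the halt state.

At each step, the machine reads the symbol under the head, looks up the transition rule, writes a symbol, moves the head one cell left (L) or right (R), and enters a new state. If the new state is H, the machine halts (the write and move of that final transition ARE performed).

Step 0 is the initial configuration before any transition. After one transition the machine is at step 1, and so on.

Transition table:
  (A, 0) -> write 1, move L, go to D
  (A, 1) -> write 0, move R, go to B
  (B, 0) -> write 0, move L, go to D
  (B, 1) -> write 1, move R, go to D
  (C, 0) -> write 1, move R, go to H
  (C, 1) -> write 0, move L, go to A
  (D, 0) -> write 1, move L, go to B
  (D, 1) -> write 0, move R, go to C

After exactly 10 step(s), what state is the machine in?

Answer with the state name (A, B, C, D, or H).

Answer: B

Derivation:
Step 1: in state A at pos 2, read 0 -> (A,0)->write 1,move L,goto D. Now: state=D, head=1, tape[-4..4]=010010110 (head:      ^)
Step 2: in state D at pos 1, read 0 -> (D,0)->write 1,move L,goto B. Now: state=B, head=0, tape[-4..4]=010011110 (head:     ^)
Step 3: in state B at pos 0, read 1 -> (B,1)->write 1,move R,goto D. Now: state=D, head=1, tape[-4..4]=010011110 (head:      ^)
Step 4: in state D at pos 1, read 1 -> (D,1)->write 0,move R,goto C. Now: state=C, head=2, tape[-4..4]=010010110 (head:       ^)
Step 5: in state C at pos 2, read 1 -> (C,1)->write 0,move L,goto A. Now: state=A, head=1, tape[-4..4]=010010010 (head:      ^)
Step 6: in state A at pos 1, read 0 -> (A,0)->write 1,move L,goto D. Now: state=D, head=0, tape[-4..4]=010011010 (head:     ^)
Step 7: in state D at pos 0, read 1 -> (D,1)->write 0,move R,goto C. Now: state=C, head=1, tape[-4..4]=010001010 (head:      ^)
Step 8: in state C at pos 1, read 1 -> (C,1)->write 0,move L,goto A. Now: state=A, head=0, tape[-4..4]=010000010 (head:     ^)
Step 9: in state A at pos 0, read 0 -> (A,0)->write 1,move L,goto D. Now: state=D, head=-1, tape[-4..4]=010010010 (head:    ^)
Step 10: in state D at pos -1, read 0 -> (D,0)->write 1,move L,goto B. Now: state=B, head=-2, tape[-4..4]=010110010 (head:   ^)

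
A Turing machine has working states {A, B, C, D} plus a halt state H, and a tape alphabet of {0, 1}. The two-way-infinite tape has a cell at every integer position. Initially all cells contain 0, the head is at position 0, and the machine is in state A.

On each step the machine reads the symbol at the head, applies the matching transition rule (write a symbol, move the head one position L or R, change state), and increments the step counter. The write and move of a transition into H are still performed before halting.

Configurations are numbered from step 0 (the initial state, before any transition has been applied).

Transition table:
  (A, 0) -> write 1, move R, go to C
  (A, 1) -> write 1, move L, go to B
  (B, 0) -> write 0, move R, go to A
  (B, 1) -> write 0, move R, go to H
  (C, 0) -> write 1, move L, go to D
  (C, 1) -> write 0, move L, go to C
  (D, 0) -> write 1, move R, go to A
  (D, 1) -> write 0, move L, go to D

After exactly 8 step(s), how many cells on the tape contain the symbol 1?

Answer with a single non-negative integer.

Answer: 0

Derivation:
Step 1: in state A at pos 0, read 0 -> (A,0)->write 1,move R,goto C. Now: state=C, head=1, tape[-1..2]=0100 (head:   ^)
Step 2: in state C at pos 1, read 0 -> (C,0)->write 1,move L,goto D. Now: state=D, head=0, tape[-1..2]=0110 (head:  ^)
Step 3: in state D at pos 0, read 1 -> (D,1)->write 0,move L,goto D. Now: state=D, head=-1, tape[-2..2]=00010 (head:  ^)
Step 4: in state D at pos -1, read 0 -> (D,0)->write 1,move R,goto A. Now: state=A, head=0, tape[-2..2]=01010 (head:   ^)
Step 5: in state A at pos 0, read 0 -> (A,0)->write 1,move R,goto C. Now: state=C, head=1, tape[-2..2]=01110 (head:    ^)
Step 6: in state C at pos 1, read 1 -> (C,1)->write 0,move L,goto C. Now: state=C, head=0, tape[-2..2]=01100 (head:   ^)
Step 7: in state C at pos 0, read 1 -> (C,1)->write 0,move L,goto C. Now: state=C, head=-1, tape[-2..2]=01000 (head:  ^)
Step 8: in state C at pos -1, read 1 -> (C,1)->write 0,move L,goto C. Now: state=C, head=-2, tape[-3..2]=000000 (head:  ^)
No cell contains 1 after step 8 -> 0 cell(s)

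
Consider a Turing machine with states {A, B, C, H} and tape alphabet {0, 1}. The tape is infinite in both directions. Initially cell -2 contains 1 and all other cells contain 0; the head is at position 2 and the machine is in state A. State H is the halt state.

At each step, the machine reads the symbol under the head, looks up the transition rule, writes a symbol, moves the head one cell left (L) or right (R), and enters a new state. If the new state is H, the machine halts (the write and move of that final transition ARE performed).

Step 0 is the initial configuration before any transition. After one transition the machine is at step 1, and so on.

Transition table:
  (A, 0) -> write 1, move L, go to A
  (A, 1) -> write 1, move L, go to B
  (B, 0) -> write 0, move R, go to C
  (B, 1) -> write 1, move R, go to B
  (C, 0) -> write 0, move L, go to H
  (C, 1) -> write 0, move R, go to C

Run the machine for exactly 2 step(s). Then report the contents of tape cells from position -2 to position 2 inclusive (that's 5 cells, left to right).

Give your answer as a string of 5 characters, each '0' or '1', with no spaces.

Answer: 10011

Derivation:
Step 1: in state A at pos 2, read 0 -> (A,0)->write 1,move L,goto A. Now: state=A, head=1, tape[-3..3]=0100010 (head:     ^)
Step 2: in state A at pos 1, read 0 -> (A,0)->write 1,move L,goto A. Now: state=A, head=0, tape[-3..3]=0100110 (head:    ^)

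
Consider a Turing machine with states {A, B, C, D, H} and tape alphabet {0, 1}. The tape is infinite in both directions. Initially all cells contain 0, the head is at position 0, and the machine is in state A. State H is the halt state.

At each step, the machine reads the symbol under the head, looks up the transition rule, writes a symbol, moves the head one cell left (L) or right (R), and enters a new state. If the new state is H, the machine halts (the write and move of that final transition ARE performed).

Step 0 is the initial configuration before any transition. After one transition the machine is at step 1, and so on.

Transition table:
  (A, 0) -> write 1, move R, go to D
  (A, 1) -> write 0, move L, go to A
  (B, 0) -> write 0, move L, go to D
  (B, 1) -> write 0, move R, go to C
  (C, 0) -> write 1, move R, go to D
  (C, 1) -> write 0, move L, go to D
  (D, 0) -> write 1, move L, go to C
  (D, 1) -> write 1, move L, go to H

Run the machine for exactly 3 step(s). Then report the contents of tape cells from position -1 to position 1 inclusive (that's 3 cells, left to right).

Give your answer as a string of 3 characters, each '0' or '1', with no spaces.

Answer: 001

Derivation:
Step 1: in state A at pos 0, read 0 -> (A,0)->write 1,move R,goto D. Now: state=D, head=1, tape[-1..2]=0100 (head:   ^)
Step 2: in state D at pos 1, read 0 -> (D,0)->write 1,move L,goto C. Now: state=C, head=0, tape[-1..2]=0110 (head:  ^)
Step 3: in state C at pos 0, read 1 -> (C,1)->write 0,move L,goto D. Now: state=D, head=-1, tape[-2..2]=00010 (head:  ^)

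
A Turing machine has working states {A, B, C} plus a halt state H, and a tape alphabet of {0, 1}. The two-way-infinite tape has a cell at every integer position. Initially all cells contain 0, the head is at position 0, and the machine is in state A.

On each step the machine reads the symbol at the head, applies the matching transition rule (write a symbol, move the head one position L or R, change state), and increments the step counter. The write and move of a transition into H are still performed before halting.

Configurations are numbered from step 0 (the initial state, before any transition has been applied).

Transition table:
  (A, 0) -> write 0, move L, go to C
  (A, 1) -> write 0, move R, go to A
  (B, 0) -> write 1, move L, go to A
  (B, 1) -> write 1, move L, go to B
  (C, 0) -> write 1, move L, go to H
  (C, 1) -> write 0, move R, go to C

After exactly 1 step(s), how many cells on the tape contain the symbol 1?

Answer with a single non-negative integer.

Answer: 0

Derivation:
Step 1: in state A at pos 0, read 0 -> (A,0)->write 0,move L,goto C. Now: state=C, head=-1, tape[-2..1]=0000 (head:  ^)
No cell contains 1 after step 1 -> 0 cell(s)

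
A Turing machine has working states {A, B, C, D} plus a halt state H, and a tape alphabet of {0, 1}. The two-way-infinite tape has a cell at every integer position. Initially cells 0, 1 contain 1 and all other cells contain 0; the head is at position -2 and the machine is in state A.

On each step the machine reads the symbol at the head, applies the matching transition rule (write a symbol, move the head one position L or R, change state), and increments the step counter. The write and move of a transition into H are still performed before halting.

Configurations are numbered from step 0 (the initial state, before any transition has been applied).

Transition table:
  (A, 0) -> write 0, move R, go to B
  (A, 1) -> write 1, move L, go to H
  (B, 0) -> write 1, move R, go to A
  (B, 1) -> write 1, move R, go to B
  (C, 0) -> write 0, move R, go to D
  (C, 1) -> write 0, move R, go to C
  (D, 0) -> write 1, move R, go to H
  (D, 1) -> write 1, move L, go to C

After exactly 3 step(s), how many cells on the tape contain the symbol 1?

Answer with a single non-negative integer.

Answer: 3

Derivation:
Step 1: in state A at pos -2, read 0 -> (A,0)->write 0,move R,goto B. Now: state=B, head=-1, tape[-3..2]=000110 (head:   ^)
Step 2: in state B at pos -1, read 0 -> (B,0)->write 1,move R,goto A. Now: state=A, head=0, tape[-3..2]=001110 (head:    ^)
Step 3: in state A at pos 0, read 1 -> (A,1)->write 1,move L,goto H. Now: state=H, head=-1, tape[-3..2]=001110 (head:   ^)
Cells containing 1 after step 3: {-1, 0, 1} -> 3 cell(s)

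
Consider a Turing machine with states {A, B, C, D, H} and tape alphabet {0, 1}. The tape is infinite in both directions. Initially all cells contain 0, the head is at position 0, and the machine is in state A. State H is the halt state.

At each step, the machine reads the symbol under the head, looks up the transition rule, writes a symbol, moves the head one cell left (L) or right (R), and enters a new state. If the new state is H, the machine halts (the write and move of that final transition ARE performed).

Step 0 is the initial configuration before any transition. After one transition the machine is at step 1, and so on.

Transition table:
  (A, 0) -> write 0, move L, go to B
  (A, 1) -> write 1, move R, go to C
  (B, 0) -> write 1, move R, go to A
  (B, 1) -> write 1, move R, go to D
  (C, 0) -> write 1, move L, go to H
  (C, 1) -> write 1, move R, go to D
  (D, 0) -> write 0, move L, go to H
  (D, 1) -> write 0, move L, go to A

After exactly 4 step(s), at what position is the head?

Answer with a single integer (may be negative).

Step 1: in state A at pos 0, read 0 -> (A,0)->write 0,move L,goto B. Now: state=B, head=-1, tape[-2..1]=0000 (head:  ^)
Step 2: in state B at pos -1, read 0 -> (B,0)->write 1,move R,goto A. Now: state=A, head=0, tape[-2..1]=0100 (head:   ^)
Step 3: in state A at pos 0, read 0 -> (A,0)->write 0,move L,goto B. Now: state=B, head=-1, tape[-2..1]=0100 (head:  ^)
Step 4: in state B at pos -1, read 1 -> (B,1)->write 1,move R,goto D. Now: state=D, head=0, tape[-2..1]=0100 (head:   ^)

Answer: 0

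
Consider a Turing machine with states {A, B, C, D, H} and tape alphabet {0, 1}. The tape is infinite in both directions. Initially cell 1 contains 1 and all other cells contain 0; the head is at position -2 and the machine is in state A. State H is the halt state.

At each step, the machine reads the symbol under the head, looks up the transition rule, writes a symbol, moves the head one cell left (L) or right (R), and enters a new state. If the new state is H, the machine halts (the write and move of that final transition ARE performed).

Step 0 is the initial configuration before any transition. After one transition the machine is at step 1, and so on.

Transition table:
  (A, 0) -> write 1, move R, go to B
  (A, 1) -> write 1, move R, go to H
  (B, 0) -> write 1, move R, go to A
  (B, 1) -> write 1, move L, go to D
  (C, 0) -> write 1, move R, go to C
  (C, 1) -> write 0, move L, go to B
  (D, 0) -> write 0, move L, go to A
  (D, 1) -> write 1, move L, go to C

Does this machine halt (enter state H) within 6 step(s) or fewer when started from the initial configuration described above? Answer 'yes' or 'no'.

Step 1: in state A at pos -2, read 0 -> (A,0)->write 1,move R,goto B. Now: state=B, head=-1, tape[-3..2]=010010 (head:   ^)
Step 2: in state B at pos -1, read 0 -> (B,0)->write 1,move R,goto A. Now: state=A, head=0, tape[-3..2]=011010 (head:    ^)
Step 3: in state A at pos 0, read 0 -> (A,0)->write 1,move R,goto B. Now: state=B, head=1, tape[-3..2]=011110 (head:     ^)
Step 4: in state B at pos 1, read 1 -> (B,1)->write 1,move L,goto D. Now: state=D, head=0, tape[-3..2]=011110 (head:    ^)
Step 5: in state D at pos 0, read 1 -> (D,1)->write 1,move L,goto C. Now: state=C, head=-1, tape[-3..2]=011110 (head:   ^)
Step 6: in state C at pos -1, read 1 -> (C,1)->write 0,move L,goto B. Now: state=B, head=-2, tape[-3..2]=010110 (head:  ^)
After 6 step(s): state = B (not H) -> not halted within 6 -> no

Answer: no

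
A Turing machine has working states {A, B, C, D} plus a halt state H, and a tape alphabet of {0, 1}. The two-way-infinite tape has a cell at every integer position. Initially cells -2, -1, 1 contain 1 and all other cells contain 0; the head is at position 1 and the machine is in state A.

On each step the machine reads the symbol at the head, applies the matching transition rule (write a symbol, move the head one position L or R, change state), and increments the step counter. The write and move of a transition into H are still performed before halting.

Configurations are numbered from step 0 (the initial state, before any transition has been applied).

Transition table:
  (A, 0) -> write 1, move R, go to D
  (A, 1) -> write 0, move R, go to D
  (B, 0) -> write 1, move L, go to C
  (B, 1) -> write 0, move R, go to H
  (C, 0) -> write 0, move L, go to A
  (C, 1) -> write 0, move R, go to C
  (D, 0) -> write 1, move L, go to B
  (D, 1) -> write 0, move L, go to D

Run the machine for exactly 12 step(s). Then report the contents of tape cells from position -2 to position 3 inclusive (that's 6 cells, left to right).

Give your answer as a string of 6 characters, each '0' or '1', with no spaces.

Step 1: in state A at pos 1, read 1 -> (A,1)->write 0,move R,goto D. Now: state=D, head=2, tape[-3..3]=0110000 (head:      ^)
Step 2: in state D at pos 2, read 0 -> (D,0)->write 1,move L,goto B. Now: state=B, head=1, tape[-3..3]=0110010 (head:     ^)
Step 3: in state B at pos 1, read 0 -> (B,0)->write 1,move L,goto C. Now: state=C, head=0, tape[-3..3]=0110110 (head:    ^)
Step 4: in state C at pos 0, read 0 -> (C,0)->write 0,move L,goto A. Now: state=A, head=-1, tape[-3..3]=0110110 (head:   ^)
Step 5: in state A at pos -1, read 1 -> (A,1)->write 0,move R,goto D. Now: state=D, head=0, tape[-3..3]=0100110 (head:    ^)
Step 6: in state D at pos 0, read 0 -> (D,0)->write 1,move L,goto B. Now: state=B, head=-1, tape[-3..3]=0101110 (head:   ^)
Step 7: in state B at pos -1, read 0 -> (B,0)->write 1,move L,goto C. Now: state=C, head=-2, tape[-3..3]=0111110 (head:  ^)
Step 8: in state C at pos -2, read 1 -> (C,1)->write 0,move R,goto C. Now: state=C, head=-1, tape[-3..3]=0011110 (head:   ^)
Step 9: in state C at pos -1, read 1 -> (C,1)->write 0,move R,goto C. Now: state=C, head=0, tape[-3..3]=0001110 (head:    ^)
Step 10: in state C at pos 0, read 1 -> (C,1)->write 0,move R,goto C. Now: state=C, head=1, tape[-3..3]=0000110 (head:     ^)
Step 11: in state C at pos 1, read 1 -> (C,1)->write 0,move R,goto C. Now: state=C, head=2, tape[-3..3]=0000010 (head:      ^)
Step 12: in state C at pos 2, read 1 -> (C,1)->write 0,move R,goto C. Now: state=C, head=3, tape[-3..4]=00000000 (head:       ^)

Answer: 000000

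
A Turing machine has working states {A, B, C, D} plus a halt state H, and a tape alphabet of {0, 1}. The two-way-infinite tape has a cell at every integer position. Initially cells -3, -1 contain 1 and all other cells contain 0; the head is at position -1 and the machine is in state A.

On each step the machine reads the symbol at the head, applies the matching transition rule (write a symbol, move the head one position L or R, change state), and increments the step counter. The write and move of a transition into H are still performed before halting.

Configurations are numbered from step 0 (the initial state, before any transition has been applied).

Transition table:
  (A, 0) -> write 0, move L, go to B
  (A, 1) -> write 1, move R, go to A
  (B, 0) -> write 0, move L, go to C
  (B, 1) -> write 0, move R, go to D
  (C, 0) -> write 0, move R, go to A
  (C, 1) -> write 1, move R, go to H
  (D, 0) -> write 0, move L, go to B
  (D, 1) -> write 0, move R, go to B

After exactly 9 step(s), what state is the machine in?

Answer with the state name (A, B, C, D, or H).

Step 1: in state A at pos -1, read 1 -> (A,1)->write 1,move R,goto A. Now: state=A, head=0, tape[-4..1]=010100 (head:     ^)
Step 2: in state A at pos 0, read 0 -> (A,0)->write 0,move L,goto B. Now: state=B, head=-1, tape[-4..1]=010100 (head:    ^)
Step 3: in state B at pos -1, read 1 -> (B,1)->write 0,move R,goto D. Now: state=D, head=0, tape[-4..1]=010000 (head:     ^)
Step 4: in state D at pos 0, read 0 -> (D,0)->write 0,move L,goto B. Now: state=B, head=-1, tape[-4..1]=010000 (head:    ^)
Step 5: in state B at pos -1, read 0 -> (B,0)->write 0,move L,goto C. Now: state=C, head=-2, tape[-4..1]=010000 (head:   ^)
Step 6: in state C at pos -2, read 0 -> (C,0)->write 0,move R,goto A. Now: state=A, head=-1, tape[-4..1]=010000 (head:    ^)
Step 7: in state A at pos -1, read 0 -> (A,0)->write 0,move L,goto B. Now: state=B, head=-2, tape[-4..1]=010000 (head:   ^)
Step 8: in state B at pos -2, read 0 -> (B,0)->write 0,move L,goto C. Now: state=C, head=-3, tape[-4..1]=010000 (head:  ^)
Step 9: in state C at pos -3, read 1 -> (C,1)->write 1,move R,goto H. Now: state=H, head=-2, tape[-4..1]=010000 (head:   ^)

Answer: H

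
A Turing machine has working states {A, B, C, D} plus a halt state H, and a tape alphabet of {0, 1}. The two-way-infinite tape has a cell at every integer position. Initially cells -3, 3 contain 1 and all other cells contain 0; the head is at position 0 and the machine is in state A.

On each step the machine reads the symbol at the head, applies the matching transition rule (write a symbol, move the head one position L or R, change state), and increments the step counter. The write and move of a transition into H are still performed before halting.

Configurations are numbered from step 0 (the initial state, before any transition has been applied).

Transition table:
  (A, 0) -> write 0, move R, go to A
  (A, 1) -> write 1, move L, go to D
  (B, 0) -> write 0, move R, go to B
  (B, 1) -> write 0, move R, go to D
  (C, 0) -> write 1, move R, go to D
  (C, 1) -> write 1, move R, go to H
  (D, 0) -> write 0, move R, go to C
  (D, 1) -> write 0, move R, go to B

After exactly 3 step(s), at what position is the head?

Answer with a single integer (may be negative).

Step 1: in state A at pos 0, read 0 -> (A,0)->write 0,move R,goto A. Now: state=A, head=1, tape[-4..4]=010000010 (head:      ^)
Step 2: in state A at pos 1, read 0 -> (A,0)->write 0,move R,goto A. Now: state=A, head=2, tape[-4..4]=010000010 (head:       ^)
Step 3: in state A at pos 2, read 0 -> (A,0)->write 0,move R,goto A. Now: state=A, head=3, tape[-4..4]=010000010 (head:        ^)

Answer: 3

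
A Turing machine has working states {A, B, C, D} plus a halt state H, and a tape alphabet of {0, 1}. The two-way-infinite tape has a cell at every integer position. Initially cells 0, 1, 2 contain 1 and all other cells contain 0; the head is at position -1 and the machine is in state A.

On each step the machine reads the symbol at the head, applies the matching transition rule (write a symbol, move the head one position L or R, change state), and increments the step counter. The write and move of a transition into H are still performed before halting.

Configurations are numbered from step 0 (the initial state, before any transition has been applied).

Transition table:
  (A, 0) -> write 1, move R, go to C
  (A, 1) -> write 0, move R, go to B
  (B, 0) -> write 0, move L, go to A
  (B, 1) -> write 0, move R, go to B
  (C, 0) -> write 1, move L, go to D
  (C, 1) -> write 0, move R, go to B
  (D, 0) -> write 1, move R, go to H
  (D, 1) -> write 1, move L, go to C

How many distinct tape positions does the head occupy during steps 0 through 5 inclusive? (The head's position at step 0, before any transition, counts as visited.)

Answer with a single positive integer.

Answer: 5

Derivation:
Step 1: in state A at pos -1, read 0 -> (A,0)->write 1,move R,goto C. Now: state=C, head=0, tape[-2..3]=011110 (head:   ^)
Step 2: in state C at pos 0, read 1 -> (C,1)->write 0,move R,goto B. Now: state=B, head=1, tape[-2..3]=010110 (head:    ^)
Step 3: in state B at pos 1, read 1 -> (B,1)->write 0,move R,goto B. Now: state=B, head=2, tape[-2..3]=010010 (head:     ^)
Step 4: in state B at pos 2, read 1 -> (B,1)->write 0,move R,goto B. Now: state=B, head=3, tape[-2..4]=0100000 (head:      ^)
Step 5: in state B at pos 3, read 0 -> (B,0)->write 0,move L,goto A. Now: state=A, head=2, tape[-2..4]=0100000 (head:     ^)
Head positions at steps 0..5: starting at -1, distinct positions visited = {-1, 0, 1, 2, 3} -> 5 position(s)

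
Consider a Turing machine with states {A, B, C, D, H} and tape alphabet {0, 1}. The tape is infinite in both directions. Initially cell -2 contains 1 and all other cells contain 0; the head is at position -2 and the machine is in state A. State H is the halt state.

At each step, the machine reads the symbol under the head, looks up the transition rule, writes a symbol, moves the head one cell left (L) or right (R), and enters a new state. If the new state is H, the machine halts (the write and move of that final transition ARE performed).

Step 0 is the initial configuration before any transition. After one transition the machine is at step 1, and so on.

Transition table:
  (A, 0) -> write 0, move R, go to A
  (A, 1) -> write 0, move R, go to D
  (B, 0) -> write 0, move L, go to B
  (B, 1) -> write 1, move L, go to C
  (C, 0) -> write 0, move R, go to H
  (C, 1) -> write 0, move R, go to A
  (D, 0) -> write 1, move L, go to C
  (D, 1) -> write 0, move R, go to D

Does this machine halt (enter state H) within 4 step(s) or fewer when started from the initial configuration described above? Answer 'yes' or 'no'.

Step 1: in state A at pos -2, read 1 -> (A,1)->write 0,move R,goto D. Now: state=D, head=-1, tape[-3..0]=0000 (head:   ^)
Step 2: in state D at pos -1, read 0 -> (D,0)->write 1,move L,goto C. Now: state=C, head=-2, tape[-3..0]=0010 (head:  ^)
Step 3: in state C at pos -2, read 0 -> (C,0)->write 0,move R,goto H. Now: state=H, head=-1, tape[-3..0]=0010 (head:   ^)
State H reached at step 3; 3 <= 4 -> yes

Answer: yes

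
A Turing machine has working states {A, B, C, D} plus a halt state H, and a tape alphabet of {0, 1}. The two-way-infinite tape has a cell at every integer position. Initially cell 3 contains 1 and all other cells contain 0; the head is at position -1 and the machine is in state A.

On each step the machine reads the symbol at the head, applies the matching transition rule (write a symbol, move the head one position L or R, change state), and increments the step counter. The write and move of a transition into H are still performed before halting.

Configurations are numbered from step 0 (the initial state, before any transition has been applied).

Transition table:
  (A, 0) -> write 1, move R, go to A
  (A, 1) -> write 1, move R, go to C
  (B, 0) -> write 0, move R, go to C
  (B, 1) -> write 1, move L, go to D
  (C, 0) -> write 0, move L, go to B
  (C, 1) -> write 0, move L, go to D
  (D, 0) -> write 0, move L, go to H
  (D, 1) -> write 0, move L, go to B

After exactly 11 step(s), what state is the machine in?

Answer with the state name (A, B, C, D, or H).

Answer: D

Derivation:
Step 1: in state A at pos -1, read 0 -> (A,0)->write 1,move R,goto A. Now: state=A, head=0, tape[-2..4]=0100010 (head:   ^)
Step 2: in state A at pos 0, read 0 -> (A,0)->write 1,move R,goto A. Now: state=A, head=1, tape[-2..4]=0110010 (head:    ^)
Step 3: in state A at pos 1, read 0 -> (A,0)->write 1,move R,goto A. Now: state=A, head=2, tape[-2..4]=0111010 (head:     ^)
Step 4: in state A at pos 2, read 0 -> (A,0)->write 1,move R,goto A. Now: state=A, head=3, tape[-2..4]=0111110 (head:      ^)
Step 5: in state A at pos 3, read 1 -> (A,1)->write 1,move R,goto C. Now: state=C, head=4, tape[-2..5]=01111100 (head:       ^)
Step 6: in state C at pos 4, read 0 -> (C,0)->write 0,move L,goto B. Now: state=B, head=3, tape[-2..5]=01111100 (head:      ^)
Step 7: in state B at pos 3, read 1 -> (B,1)->write 1,move L,goto D. Now: state=D, head=2, tape[-2..5]=01111100 (head:     ^)
Step 8: in state D at pos 2, read 1 -> (D,1)->write 0,move L,goto B. Now: state=B, head=1, tape[-2..5]=01110100 (head:    ^)
Step 9: in state B at pos 1, read 1 -> (B,1)->write 1,move L,goto D. Now: state=D, head=0, tape[-2..5]=01110100 (head:   ^)
Step 10: in state D at pos 0, read 1 -> (D,1)->write 0,move L,goto B. Now: state=B, head=-1, tape[-2..5]=01010100 (head:  ^)
Step 11: in state B at pos -1, read 1 -> (B,1)->write 1,move L,goto D. Now: state=D, head=-2, tape[-3..5]=001010100 (head:  ^)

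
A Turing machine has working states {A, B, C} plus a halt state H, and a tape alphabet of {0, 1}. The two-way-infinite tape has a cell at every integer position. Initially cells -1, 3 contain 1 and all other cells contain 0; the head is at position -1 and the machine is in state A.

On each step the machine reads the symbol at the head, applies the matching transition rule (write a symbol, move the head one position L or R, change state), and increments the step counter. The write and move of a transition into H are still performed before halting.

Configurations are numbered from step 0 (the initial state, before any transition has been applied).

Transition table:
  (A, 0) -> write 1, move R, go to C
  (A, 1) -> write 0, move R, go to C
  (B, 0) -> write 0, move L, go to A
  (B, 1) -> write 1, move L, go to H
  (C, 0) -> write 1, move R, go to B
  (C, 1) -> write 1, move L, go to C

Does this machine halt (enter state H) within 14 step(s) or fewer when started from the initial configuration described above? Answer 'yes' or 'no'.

Answer: yes

Derivation:
Step 1: in state A at pos -1, read 1 -> (A,1)->write 0,move R,goto C. Now: state=C, head=0, tape[-2..4]=0000010 (head:   ^)
Step 2: in state C at pos 0, read 0 -> (C,0)->write 1,move R,goto B. Now: state=B, head=1, tape[-2..4]=0010010 (head:    ^)
Step 3: in state B at pos 1, read 0 -> (B,0)->write 0,move L,goto A. Now: state=A, head=0, tape[-2..4]=0010010 (head:   ^)
Step 4: in state A at pos 0, read 1 -> (A,1)->write 0,move R,goto C. Now: state=C, head=1, tape[-2..4]=0000010 (head:    ^)
Step 5: in state C at pos 1, read 0 -> (C,0)->write 1,move R,goto B. Now: state=B, head=2, tape[-2..4]=0001010 (head:     ^)
Step 6: in state B at pos 2, read 0 -> (B,0)->write 0,move L,goto A. Now: state=A, head=1, tape[-2..4]=0001010 (head:    ^)
Step 7: in state A at pos 1, read 1 -> (A,1)->write 0,move R,goto C. Now: state=C, head=2, tape[-2..4]=0000010 (head:     ^)
Step 8: in state C at pos 2, read 0 -> (C,0)->write 1,move R,goto B. Now: state=B, head=3, tape[-2..4]=0000110 (head:      ^)
Step 9: in state B at pos 3, read 1 -> (B,1)->write 1,move L,goto H. Now: state=H, head=2, tape[-2..4]=0000110 (head:     ^)
State H reached at step 9; 9 <= 14 -> yes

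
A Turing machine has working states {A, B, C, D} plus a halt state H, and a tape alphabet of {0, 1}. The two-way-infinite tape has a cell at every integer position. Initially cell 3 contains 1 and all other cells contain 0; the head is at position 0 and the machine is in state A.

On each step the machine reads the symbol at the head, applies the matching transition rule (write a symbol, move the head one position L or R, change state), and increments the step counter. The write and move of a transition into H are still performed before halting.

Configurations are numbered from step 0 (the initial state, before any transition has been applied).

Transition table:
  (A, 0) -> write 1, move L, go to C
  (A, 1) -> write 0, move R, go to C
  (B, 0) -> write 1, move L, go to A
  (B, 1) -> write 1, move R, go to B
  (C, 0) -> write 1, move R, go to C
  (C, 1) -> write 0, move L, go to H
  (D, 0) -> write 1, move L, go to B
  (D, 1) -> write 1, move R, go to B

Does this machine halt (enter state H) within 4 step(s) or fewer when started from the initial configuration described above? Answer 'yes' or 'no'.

Answer: yes

Derivation:
Step 1: in state A at pos 0, read 0 -> (A,0)->write 1,move L,goto C. Now: state=C, head=-1, tape[-2..4]=0010010 (head:  ^)
Step 2: in state C at pos -1, read 0 -> (C,0)->write 1,move R,goto C. Now: state=C, head=0, tape[-2..4]=0110010 (head:   ^)
Step 3: in state C at pos 0, read 1 -> (C,1)->write 0,move L,goto H. Now: state=H, head=-1, tape[-2..4]=0100010 (head:  ^)
State H reached at step 3; 3 <= 4 -> yes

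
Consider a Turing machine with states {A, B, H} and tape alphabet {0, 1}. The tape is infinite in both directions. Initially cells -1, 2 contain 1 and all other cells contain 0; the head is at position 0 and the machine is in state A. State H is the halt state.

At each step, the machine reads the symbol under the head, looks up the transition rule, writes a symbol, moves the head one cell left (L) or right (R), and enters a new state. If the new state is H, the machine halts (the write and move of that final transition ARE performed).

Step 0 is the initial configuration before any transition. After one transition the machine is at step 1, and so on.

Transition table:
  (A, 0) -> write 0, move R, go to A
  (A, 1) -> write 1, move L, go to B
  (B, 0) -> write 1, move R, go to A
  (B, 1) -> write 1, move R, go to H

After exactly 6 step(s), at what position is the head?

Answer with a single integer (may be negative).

Step 1: in state A at pos 0, read 0 -> (A,0)->write 0,move R,goto A. Now: state=A, head=1, tape[-2..3]=010010 (head:    ^)
Step 2: in state A at pos 1, read 0 -> (A,0)->write 0,move R,goto A. Now: state=A, head=2, tape[-2..3]=010010 (head:     ^)
Step 3: in state A at pos 2, read 1 -> (A,1)->write 1,move L,goto B. Now: state=B, head=1, tape[-2..3]=010010 (head:    ^)
Step 4: in state B at pos 1, read 0 -> (B,0)->write 1,move R,goto A. Now: state=A, head=2, tape[-2..3]=010110 (head:     ^)
Step 5: in state A at pos 2, read 1 -> (A,1)->write 1,move L,goto B. Now: state=B, head=1, tape[-2..3]=010110 (head:    ^)
Step 6: in state B at pos 1, read 1 -> (B,1)->write 1,move R,goto H. Now: state=H, head=2, tape[-2..3]=010110 (head:     ^)

Answer: 2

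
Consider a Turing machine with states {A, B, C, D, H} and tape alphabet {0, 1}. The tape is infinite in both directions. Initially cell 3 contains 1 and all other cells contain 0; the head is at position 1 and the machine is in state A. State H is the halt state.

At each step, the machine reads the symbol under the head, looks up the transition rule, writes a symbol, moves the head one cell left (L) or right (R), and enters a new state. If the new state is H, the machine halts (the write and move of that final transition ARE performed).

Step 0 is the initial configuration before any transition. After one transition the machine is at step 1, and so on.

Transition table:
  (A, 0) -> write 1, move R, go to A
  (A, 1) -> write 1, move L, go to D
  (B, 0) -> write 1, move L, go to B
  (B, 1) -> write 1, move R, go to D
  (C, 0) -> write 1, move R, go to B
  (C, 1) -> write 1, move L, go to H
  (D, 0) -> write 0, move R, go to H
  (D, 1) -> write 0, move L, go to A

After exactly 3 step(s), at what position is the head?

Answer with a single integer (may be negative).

Step 1: in state A at pos 1, read 0 -> (A,0)->write 1,move R,goto A. Now: state=A, head=2, tape[0..4]=01010 (head:   ^)
Step 2: in state A at pos 2, read 0 -> (A,0)->write 1,move R,goto A. Now: state=A, head=3, tape[0..4]=01110 (head:    ^)
Step 3: in state A at pos 3, read 1 -> (A,1)->write 1,move L,goto D. Now: state=D, head=2, tape[0..4]=01110 (head:   ^)

Answer: 2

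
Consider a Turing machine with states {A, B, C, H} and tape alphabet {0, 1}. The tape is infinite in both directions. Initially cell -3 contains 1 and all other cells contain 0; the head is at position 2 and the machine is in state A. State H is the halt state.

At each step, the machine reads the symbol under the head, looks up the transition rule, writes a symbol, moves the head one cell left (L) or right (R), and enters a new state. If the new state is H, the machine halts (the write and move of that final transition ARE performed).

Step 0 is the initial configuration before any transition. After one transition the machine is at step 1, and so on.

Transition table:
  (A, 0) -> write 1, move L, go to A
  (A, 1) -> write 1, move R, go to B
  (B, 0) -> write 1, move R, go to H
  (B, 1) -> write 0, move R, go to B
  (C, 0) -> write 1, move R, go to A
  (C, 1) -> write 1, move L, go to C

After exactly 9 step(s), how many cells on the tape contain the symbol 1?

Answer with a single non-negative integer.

Step 1: in state A at pos 2, read 0 -> (A,0)->write 1,move L,goto A. Now: state=A, head=1, tape[-4..3]=01000010 (head:      ^)
Step 2: in state A at pos 1, read 0 -> (A,0)->write 1,move L,goto A. Now: state=A, head=0, tape[-4..3]=01000110 (head:     ^)
Step 3: in state A at pos 0, read 0 -> (A,0)->write 1,move L,goto A. Now: state=A, head=-1, tape[-4..3]=01001110 (head:    ^)
Step 4: in state A at pos -1, read 0 -> (A,0)->write 1,move L,goto A. Now: state=A, head=-2, tape[-4..3]=01011110 (head:   ^)
Step 5: in state A at pos -2, read 0 -> (A,0)->write 1,move L,goto A. Now: state=A, head=-3, tape[-4..3]=01111110 (head:  ^)
Step 6: in state A at pos -3, read 1 -> (A,1)->write 1,move R,goto B. Now: state=B, head=-2, tape[-4..3]=01111110 (head:   ^)
Step 7: in state B at pos -2, read 1 -> (B,1)->write 0,move R,goto B. Now: state=B, head=-1, tape[-4..3]=01011110 (head:    ^)
Step 8: in state B at pos -1, read 1 -> (B,1)->write 0,move R,goto B. Now: state=B, head=0, tape[-4..3]=01001110 (head:     ^)
Step 9: in state B at pos 0, read 1 -> (B,1)->write 0,move R,goto B. Now: state=B, head=1, tape[-4..3]=01000110 (head:      ^)
Cells containing 1 after step 9: {-3, 1, 2} -> 3 cell(s)

Answer: 3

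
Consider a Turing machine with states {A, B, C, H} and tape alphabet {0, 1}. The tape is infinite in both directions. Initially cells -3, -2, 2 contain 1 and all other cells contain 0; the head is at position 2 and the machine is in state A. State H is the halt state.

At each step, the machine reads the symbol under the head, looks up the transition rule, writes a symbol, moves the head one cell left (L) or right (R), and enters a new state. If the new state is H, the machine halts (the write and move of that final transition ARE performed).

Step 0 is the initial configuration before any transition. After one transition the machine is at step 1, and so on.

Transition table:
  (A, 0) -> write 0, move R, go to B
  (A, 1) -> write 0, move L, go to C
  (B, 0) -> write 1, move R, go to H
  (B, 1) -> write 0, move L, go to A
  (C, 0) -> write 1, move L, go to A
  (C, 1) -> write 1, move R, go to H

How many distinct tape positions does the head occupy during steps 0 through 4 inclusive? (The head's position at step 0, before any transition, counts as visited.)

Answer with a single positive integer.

Answer: 3

Derivation:
Step 1: in state A at pos 2, read 1 -> (A,1)->write 0,move L,goto C. Now: state=C, head=1, tape[-4..3]=01100000 (head:      ^)
Step 2: in state C at pos 1, read 0 -> (C,0)->write 1,move L,goto A. Now: state=A, head=0, tape[-4..3]=01100100 (head:     ^)
Step 3: in state A at pos 0, read 0 -> (A,0)->write 0,move R,goto B. Now: state=B, head=1, tape[-4..3]=01100100 (head:      ^)
Step 4: in state B at pos 1, read 1 -> (B,1)->write 0,move L,goto A. Now: state=A, head=0, tape[-4..3]=01100000 (head:     ^)
Head positions at steps 0..4: starting at 2, distinct positions visited = {0, 1, 2} -> 3 position(s)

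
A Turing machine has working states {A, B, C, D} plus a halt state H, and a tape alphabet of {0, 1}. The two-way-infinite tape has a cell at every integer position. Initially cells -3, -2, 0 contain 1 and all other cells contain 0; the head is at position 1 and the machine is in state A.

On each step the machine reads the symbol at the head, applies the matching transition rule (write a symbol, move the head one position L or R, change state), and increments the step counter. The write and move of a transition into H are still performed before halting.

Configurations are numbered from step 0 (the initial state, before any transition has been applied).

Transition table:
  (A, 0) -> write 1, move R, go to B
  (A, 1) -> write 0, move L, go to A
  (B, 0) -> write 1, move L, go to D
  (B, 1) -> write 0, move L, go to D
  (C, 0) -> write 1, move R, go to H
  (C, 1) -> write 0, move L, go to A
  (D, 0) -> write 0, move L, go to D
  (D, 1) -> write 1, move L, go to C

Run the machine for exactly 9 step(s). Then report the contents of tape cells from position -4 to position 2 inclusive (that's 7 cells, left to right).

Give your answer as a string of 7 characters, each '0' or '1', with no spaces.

Step 1: in state A at pos 1, read 0 -> (A,0)->write 1,move R,goto B. Now: state=B, head=2, tape[-4..3]=01101100 (head:       ^)
Step 2: in state B at pos 2, read 0 -> (B,0)->write 1,move L,goto D. Now: state=D, head=1, tape[-4..3]=01101110 (head:      ^)
Step 3: in state D at pos 1, read 1 -> (D,1)->write 1,move L,goto C. Now: state=C, head=0, tape[-4..3]=01101110 (head:     ^)
Step 4: in state C at pos 0, read 1 -> (C,1)->write 0,move L,goto A. Now: state=A, head=-1, tape[-4..3]=01100110 (head:    ^)
Step 5: in state A at pos -1, read 0 -> (A,0)->write 1,move R,goto B. Now: state=B, head=0, tape[-4..3]=01110110 (head:     ^)
Step 6: in state B at pos 0, read 0 -> (B,0)->write 1,move L,goto D. Now: state=D, head=-1, tape[-4..3]=01111110 (head:    ^)
Step 7: in state D at pos -1, read 1 -> (D,1)->write 1,move L,goto C. Now: state=C, head=-2, tape[-4..3]=01111110 (head:   ^)
Step 8: in state C at pos -2, read 1 -> (C,1)->write 0,move L,goto A. Now: state=A, head=-3, tape[-4..3]=01011110 (head:  ^)
Step 9: in state A at pos -3, read 1 -> (A,1)->write 0,move L,goto A. Now: state=A, head=-4, tape[-5..3]=000011110 (head:  ^)

Answer: 0001111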